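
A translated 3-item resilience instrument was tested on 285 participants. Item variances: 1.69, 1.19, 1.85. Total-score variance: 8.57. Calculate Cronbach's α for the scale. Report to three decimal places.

α = 0.672

ΣVar(i) = 1.69 + 1.19 + 1.85 = 4.73
α = (k/(k−1))·(1 − ΣVar(i)/total variance) = (3/2)·(1 − 4.73/8.57) = 0.672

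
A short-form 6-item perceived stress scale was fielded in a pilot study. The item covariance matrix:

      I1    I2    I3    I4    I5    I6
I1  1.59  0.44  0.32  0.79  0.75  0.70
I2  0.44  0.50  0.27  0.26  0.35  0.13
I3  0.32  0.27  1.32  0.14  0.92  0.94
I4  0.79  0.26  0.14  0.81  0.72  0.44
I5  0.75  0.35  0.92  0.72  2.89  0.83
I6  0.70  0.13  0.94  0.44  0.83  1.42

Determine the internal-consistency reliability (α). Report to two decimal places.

Σσ²ᵢ = 1.59 + 0.50 + 1.32 + 0.81 + 2.89 + 1.42 = 8.53
Sum of the distinct covariances = 8.00
total variance = 8.53 + 2 × 8.00 = 24.53
α = (k/(k−1))·(1 − Σσ²ᵢ/total variance) = (6/5)·(1 − 8.53/24.53) = 0.78

α = 0.78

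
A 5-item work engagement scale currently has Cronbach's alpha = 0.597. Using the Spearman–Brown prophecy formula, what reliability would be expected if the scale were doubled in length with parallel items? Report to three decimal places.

predicted reliability = 0.748

Length factor m = 2
α' = m·α / (1 + (m−1)·α)
   = 2 × 0.597 / (1 + (2 − 1) × 0.597)
   = 1.1940 / 1.5970 = 0.748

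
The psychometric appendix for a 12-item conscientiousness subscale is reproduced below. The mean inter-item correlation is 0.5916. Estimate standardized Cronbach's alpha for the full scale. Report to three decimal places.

standardized Cronbach's alpha = 0.946

Standardized α = k·r̄ / (1 + (k−1)·r̄) = 12 × 0.5916 / (1 + 11 × 0.5916)
  = 7.0992 / 7.5076 = 0.946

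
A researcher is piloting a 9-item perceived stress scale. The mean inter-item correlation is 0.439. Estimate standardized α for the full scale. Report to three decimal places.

standardized α = 0.876

Standardized α = k·r̄ / (1 + (k−1)·r̄) = 9 × 0.439 / (1 + 8 × 0.439)
  = 3.9510 / 4.5120 = 0.876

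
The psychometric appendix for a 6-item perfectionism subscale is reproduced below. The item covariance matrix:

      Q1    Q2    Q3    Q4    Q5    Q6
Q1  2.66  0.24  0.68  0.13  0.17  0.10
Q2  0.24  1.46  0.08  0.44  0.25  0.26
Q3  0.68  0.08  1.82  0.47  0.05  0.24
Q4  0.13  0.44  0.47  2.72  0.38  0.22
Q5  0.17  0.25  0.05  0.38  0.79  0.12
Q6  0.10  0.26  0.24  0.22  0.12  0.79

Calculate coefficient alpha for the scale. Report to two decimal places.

Σσᵢ² = 2.66 + 1.46 + 1.82 + 2.72 + 0.79 + 0.79 = 10.24
Σ_{i<j} σ_ij = 3.83
Var(T) = 10.24 + 2 × 3.83 = 17.90
α = (k/(k−1))·(1 − Σσᵢ²/Var(T)) = (6/5)·(1 − 10.24/17.90) = 0.51

α = 0.51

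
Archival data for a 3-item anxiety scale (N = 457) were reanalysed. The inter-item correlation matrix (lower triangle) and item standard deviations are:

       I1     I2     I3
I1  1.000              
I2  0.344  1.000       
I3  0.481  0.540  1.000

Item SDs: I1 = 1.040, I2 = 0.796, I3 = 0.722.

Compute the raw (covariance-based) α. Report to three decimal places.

Σσ²ᵢ = 1.040² + 0.796² + 0.722² = 2.2365
Covariances σ_ij = r_ij · s_i · s_j:
  σ(I1,I2) = 0.344 × 1.040 × 0.796 = 0.2848
  σ(I1,I3) = 0.481 × 1.040 × 0.722 = 0.3612
  σ(I2,I3) = 0.540 × 0.796 × 0.722 = 0.3103
σ²_T = Σσ²ᵢ + 2·Σσ_ij = 2.2365 + 2 × 0.9563 = 4.1491
α = (3/2)·(1 − 2.2365/4.1491) = 0.691

α = 0.691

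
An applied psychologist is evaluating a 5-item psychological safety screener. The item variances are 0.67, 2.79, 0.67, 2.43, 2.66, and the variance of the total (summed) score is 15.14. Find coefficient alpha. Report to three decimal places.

coefficient alpha = 0.489

ΣVar(i) = 0.67 + 2.79 + 0.67 + 2.43 + 2.66 = 9.22
α = (k/(k−1))·(1 − ΣVar(i)/σ²_T) = (5/4)·(1 − 9.22/15.14) = 0.489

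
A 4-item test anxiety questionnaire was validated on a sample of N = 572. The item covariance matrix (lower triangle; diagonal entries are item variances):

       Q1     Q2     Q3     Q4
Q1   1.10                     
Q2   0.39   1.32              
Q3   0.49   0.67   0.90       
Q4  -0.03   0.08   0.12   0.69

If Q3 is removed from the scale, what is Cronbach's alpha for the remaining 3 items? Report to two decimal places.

α = 0.33

Remaining items: Q1, Q2, Q4 (k = 3).
Σσᵢ² = 1.10 + 1.32 + 0.69 = 3.11
total variance = 3.11 + 2 × 0.44 = 3.99
α (item deleted) = (3/2)·(1 − 3.11/3.99) = 0.33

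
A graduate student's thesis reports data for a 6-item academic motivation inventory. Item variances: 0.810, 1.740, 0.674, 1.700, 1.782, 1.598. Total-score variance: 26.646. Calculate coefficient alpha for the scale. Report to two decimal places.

Σσ²ᵢ = 0.810 + 1.740 + 0.674 + 1.700 + 1.782 + 1.598 = 8.304
α = (k/(k−1))·(1 − Σσ²ᵢ/σ²_total) = (6/5)·(1 − 8.304/26.646) = 0.83

coefficient alpha = 0.83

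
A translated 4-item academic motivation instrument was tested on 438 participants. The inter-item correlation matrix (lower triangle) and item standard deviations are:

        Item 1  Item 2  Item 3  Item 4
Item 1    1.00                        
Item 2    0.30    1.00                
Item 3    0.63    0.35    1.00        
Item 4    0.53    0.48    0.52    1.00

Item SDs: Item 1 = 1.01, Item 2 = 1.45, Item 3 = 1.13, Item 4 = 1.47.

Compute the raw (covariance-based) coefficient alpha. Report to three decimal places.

coefficient alpha = 0.764

Σσ²ᵢ = 1.01² + 1.45² + 1.13² + 1.47² = 6.5604
Covariances σ_ij = r_ij · s_i · s_j:
  σ(Item 1,Item 2) = 0.30 × 1.01 × 1.45 = 0.4393
  σ(Item 1,Item 3) = 0.63 × 1.01 × 1.13 = 0.7190
  σ(Item 1,Item 4) = 0.53 × 1.01 × 1.47 = 0.7869
  σ(Item 2,Item 3) = 0.35 × 1.45 × 1.13 = 0.5735
  σ(Item 2,Item 4) = 0.48 × 1.45 × 1.47 = 1.0231
  σ(Item 3,Item 4) = 0.52 × 1.13 × 1.47 = 0.8638
σ²_T = Σσ²ᵢ + 2·Σσ_ij = 6.5604 + 2 × 4.4056 = 15.3716
α = (4/3)·(1 − 6.5604/15.3716) = 0.764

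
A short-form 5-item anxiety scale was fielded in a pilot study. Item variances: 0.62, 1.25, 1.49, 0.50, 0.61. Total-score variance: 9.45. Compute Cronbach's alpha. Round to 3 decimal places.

α = 0.659

ΣVar(i) = 0.62 + 1.25 + 1.49 + 0.50 + 0.61 = 4.47
α = (k/(k−1))·(1 − ΣVar(i)/σ²_total) = (5/4)·(1 − 4.47/9.45) = 0.659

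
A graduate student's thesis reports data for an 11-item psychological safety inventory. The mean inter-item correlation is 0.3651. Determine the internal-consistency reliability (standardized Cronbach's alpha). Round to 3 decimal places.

Standardized α = k·r̄ / (1 + (k−1)·r̄) = 11 × 0.3651 / (1 + 10 × 0.3651)
  = 4.0161 / 4.6510 = 0.863

α = 0.863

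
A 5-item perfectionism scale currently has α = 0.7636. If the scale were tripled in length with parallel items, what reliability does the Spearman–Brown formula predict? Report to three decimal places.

Length factor m = 3
α' = m·α / (1 + (m−1)·α)
   = 3 × 0.7636 / (1 + (3 − 1) × 0.7636)
   = 2.2908 / 2.5272 = 0.906

predicted reliability = 0.906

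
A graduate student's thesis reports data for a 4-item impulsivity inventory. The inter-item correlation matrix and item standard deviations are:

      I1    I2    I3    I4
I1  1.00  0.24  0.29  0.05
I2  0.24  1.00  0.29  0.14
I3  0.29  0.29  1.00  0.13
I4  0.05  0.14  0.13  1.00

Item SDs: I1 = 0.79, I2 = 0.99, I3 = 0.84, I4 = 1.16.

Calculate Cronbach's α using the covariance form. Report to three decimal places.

Σσ²ᵢ = 0.79² + 0.99² + 0.84² + 1.16² = 3.6554
Covariances σ_ij = r_ij · s_i · s_j:
  σ(I1,I2) = 0.24 × 0.79 × 0.99 = 0.1877
  σ(I1,I3) = 0.29 × 0.79 × 0.84 = 0.1924
  σ(I1,I4) = 0.05 × 0.79 × 1.16 = 0.0458
  σ(I2,I3) = 0.29 × 0.99 × 0.84 = 0.2412
  σ(I2,I4) = 0.14 × 0.99 × 1.16 = 0.1608
  σ(I3,I4) = 0.13 × 0.84 × 1.16 = 0.1267
σ²_T = Σσ²ᵢ + 2·Σσ_ij = 3.6554 + 2 × 0.9546 = 5.5646
α = (4/3)·(1 − 3.6554/5.5646) = 0.457

α = 0.457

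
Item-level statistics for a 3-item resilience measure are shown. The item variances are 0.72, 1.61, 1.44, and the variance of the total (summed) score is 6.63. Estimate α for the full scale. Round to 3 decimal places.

α = 0.647

Σσ²ᵢ = 0.72 + 1.61 + 1.44 = 3.77
α = (k/(k−1))·(1 − Σσ²ᵢ/total variance) = (3/2)·(1 − 3.77/6.63) = 0.647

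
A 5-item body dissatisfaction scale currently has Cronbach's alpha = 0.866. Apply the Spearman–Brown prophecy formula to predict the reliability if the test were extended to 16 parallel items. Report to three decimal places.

predicted reliability = 0.954

Length factor m = 16/5 = 3.2000
α' = m·α / (1 + (m−1)·α)
   = 16/5 × 0.866 / (1 + (16/5 − 1) × 0.866)
   = 2.7712 / 2.9052 = 0.954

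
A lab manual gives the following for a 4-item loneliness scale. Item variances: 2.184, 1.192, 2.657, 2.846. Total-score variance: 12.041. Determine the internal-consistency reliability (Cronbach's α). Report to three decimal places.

Cronbach's α = 0.350

sum of item variances = 2.184 + 1.192 + 2.657 + 2.846 = 8.879
α = (k/(k−1))·(1 − sum of item variances/Var(T)) = (4/3)·(1 − 8.879/12.041) = 0.350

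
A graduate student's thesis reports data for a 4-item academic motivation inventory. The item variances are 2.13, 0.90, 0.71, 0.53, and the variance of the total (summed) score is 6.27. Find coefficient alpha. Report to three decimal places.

Σσ²ᵢ = 2.13 + 0.90 + 0.71 + 0.53 = 4.27
α = (k/(k−1))·(1 − Σσ²ᵢ/σ²_T) = (4/3)·(1 − 4.27/6.27) = 0.425

α = 0.425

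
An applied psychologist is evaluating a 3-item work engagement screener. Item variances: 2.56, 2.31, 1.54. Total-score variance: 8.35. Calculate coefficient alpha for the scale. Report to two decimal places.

α = 0.35

Σσᵢ² = 2.56 + 2.31 + 1.54 = 6.41
α = (k/(k−1))·(1 − Σσᵢ²/σ²_T) = (3/2)·(1 − 6.41/8.35) = 0.35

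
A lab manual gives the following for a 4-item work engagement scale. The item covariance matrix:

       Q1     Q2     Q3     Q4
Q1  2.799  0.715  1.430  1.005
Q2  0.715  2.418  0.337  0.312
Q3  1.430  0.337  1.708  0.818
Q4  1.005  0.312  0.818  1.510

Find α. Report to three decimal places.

sum of item variances = 2.799 + 2.418 + 1.708 + 1.510 = 8.435
Sum of off-diagonal covariances = 4.617
total variance = 8.435 + 2 × 4.617 = 17.669
α = (k/(k−1))·(1 − sum of item variances/total variance) = (4/3)·(1 − 8.435/17.669) = 0.697

α = 0.697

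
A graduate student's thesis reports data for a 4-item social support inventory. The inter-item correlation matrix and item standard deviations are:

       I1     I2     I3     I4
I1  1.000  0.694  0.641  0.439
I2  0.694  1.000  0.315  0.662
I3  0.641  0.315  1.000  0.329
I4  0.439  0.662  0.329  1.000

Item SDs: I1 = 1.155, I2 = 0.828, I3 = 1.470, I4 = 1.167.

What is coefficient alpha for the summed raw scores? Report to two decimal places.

coefficient alpha = 0.78

Σσ²ᵢ = 1.155² + 0.828² + 1.470² + 1.167² = 5.5424
Covariances σ_ij = r_ij · s_i · s_j:
  σ(I1,I2) = 0.694 × 1.155 × 0.828 = 0.6637
  σ(I1,I3) = 0.641 × 1.155 × 1.470 = 1.0883
  σ(I1,I4) = 0.439 × 1.155 × 1.167 = 0.5917
  σ(I2,I3) = 0.315 × 0.828 × 1.470 = 0.3834
  σ(I2,I4) = 0.662 × 0.828 × 1.167 = 0.6397
  σ(I3,I4) = 0.329 × 1.470 × 1.167 = 0.5644
σ²_T = Σσ²ᵢ + 2·Σσ_ij = 5.5424 + 2 × 3.9312 = 13.4048
α = (4/3)·(1 − 5.5424/13.4048) = 0.78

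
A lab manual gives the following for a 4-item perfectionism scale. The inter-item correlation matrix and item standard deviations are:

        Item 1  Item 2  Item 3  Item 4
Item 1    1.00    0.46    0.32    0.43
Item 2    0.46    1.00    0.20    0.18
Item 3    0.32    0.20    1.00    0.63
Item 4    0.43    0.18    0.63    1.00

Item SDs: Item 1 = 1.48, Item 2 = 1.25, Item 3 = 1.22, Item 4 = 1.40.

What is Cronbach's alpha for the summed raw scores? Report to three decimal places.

Σσ²ᵢ = 1.48² + 1.25² + 1.22² + 1.40² = 7.2013
Covariances σ_ij = r_ij · s_i · s_j:
  σ(Item 1,Item 2) = 0.46 × 1.48 × 1.25 = 0.8510
  σ(Item 1,Item 3) = 0.32 × 1.48 × 1.22 = 0.5778
  σ(Item 1,Item 4) = 0.43 × 1.48 × 1.40 = 0.8910
  σ(Item 2,Item 3) = 0.20 × 1.25 × 1.22 = 0.3050
  σ(Item 2,Item 4) = 0.18 × 1.25 × 1.40 = 0.3150
  σ(Item 3,Item 4) = 0.63 × 1.22 × 1.40 = 1.0760
σ²_T = Σσ²ᵢ + 2·Σσ_ij = 7.2013 + 2 × 4.0158 = 15.2329
α = (4/3)·(1 − 7.2013/15.2329) = 0.703

α = 0.703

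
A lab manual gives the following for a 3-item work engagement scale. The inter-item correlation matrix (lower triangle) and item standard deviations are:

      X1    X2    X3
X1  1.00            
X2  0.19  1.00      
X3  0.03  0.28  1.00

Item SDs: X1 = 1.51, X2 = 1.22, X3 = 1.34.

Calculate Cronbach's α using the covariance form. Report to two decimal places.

Σσ²ᵢ = 1.51² + 1.22² + 1.34² = 5.5641
Covariances σ_ij = r_ij · s_i · s_j:
  σ(X1,X2) = 0.19 × 1.51 × 1.22 = 0.3500
  σ(X1,X3) = 0.03 × 1.51 × 1.34 = 0.0607
  σ(X2,X3) = 0.28 × 1.22 × 1.34 = 0.4577
σ²_T = Σσ²ᵢ + 2·Σσ_ij = 5.5641 + 2 × 0.8684 = 7.3009
α = (3/2)·(1 − 5.5641/7.3009) = 0.36

α = 0.36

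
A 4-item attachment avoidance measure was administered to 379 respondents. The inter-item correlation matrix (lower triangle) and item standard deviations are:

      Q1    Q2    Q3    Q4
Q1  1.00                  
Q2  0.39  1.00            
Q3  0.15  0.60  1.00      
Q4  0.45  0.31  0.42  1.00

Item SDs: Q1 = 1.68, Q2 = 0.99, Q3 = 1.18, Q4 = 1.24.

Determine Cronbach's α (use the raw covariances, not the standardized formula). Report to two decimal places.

α = 0.69

Σσ²ᵢ = 1.68² + 0.99² + 1.18² + 1.24² = 6.7325
Covariances σ_ij = r_ij · s_i · s_j:
  σ(Q1,Q2) = 0.39 × 1.68 × 0.99 = 0.6486
  σ(Q1,Q3) = 0.15 × 1.68 × 1.18 = 0.2974
  σ(Q1,Q4) = 0.45 × 1.68 × 1.24 = 0.9374
  σ(Q2,Q3) = 0.60 × 0.99 × 1.18 = 0.7009
  σ(Q2,Q4) = 0.31 × 0.99 × 1.24 = 0.3806
  σ(Q3,Q4) = 0.42 × 1.18 × 1.24 = 0.6145
σ²_T = Σσ²ᵢ + 2·Σσ_ij = 6.7325 + 2 × 3.5794 = 13.8913
α = (4/3)·(1 − 6.7325/13.8913) = 0.69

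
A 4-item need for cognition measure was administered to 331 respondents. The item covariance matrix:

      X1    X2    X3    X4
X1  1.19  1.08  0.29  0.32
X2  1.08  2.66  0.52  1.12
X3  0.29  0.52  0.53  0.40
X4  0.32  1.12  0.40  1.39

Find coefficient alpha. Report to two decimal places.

sum of item variances = 1.19 + 2.66 + 0.53 + 1.39 = 5.77
Sum of the distinct covariances = 3.73
σ²_T = 5.77 + 2 × 3.73 = 13.23
α = (k/(k−1))·(1 − sum of item variances/σ²_T) = (4/3)·(1 − 5.77/13.23) = 0.75

α = 0.75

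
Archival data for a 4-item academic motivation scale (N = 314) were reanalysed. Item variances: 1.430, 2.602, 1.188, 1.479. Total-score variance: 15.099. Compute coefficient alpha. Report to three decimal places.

α = 0.742

Σσᵢ² = 1.430 + 2.602 + 1.188 + 1.479 = 6.699
α = (k/(k−1))·(1 − Σσᵢ²/σ²_T) = (4/3)·(1 − 6.699/15.099) = 0.742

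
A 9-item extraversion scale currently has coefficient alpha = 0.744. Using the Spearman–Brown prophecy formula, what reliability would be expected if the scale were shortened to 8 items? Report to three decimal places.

predicted reliability = 0.721

Length factor m = 8/9 = 0.8889
α' = m·α / (1 − (1−m)·α)
   = 8/9 × 0.744 / (1 − (1 − 8/9) × 0.744)
   = 0.6613 / 0.9173 = 0.721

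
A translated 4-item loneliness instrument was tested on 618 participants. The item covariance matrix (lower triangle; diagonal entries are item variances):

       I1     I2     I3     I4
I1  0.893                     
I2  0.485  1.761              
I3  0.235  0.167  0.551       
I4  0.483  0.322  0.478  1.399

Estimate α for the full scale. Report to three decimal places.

Σσᵢ² = 0.893 + 1.761 + 0.551 + 1.399 = 4.604
Σ_{i<j} σ_ij = 2.170
σ²_total = 4.604 + 2 × 2.170 = 8.944
α = (k/(k−1))·(1 − Σσᵢ²/σ²_total) = (4/3)·(1 − 4.604/8.944) = 0.647

α = 0.647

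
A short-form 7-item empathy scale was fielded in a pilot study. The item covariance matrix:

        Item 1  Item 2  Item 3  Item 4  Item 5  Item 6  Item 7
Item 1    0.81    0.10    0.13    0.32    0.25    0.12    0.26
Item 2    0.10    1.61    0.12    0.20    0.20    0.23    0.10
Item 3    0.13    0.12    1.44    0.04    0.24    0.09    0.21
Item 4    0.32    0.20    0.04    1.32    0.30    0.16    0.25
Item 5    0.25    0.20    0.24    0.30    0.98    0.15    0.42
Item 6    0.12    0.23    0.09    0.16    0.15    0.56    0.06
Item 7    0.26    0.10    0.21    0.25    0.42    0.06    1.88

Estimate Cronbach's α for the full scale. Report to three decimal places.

sum of item variances = 0.81 + 1.61 + 1.44 + 1.32 + 0.98 + 0.56 + 1.88 = 8.60
Sum of the distinct covariances = 3.95
Var(T) = 8.60 + 2 × 3.95 = 16.50
α = (k/(k−1))·(1 − sum of item variances/Var(T)) = (7/6)·(1 − 8.60/16.50) = 0.559

Cronbach's α = 0.559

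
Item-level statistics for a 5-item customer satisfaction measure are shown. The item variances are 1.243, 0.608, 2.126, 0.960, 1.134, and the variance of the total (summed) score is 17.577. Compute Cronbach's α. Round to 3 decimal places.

Cronbach's α = 0.818

sum of item variances = 1.243 + 0.608 + 2.126 + 0.960 + 1.134 = 6.071
α = (k/(k−1))·(1 − sum of item variances/Var(T)) = (5/4)·(1 − 6.071/17.577) = 0.818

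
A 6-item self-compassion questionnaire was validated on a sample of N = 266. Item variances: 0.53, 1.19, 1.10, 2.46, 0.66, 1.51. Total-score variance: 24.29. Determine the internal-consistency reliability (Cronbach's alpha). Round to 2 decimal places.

sum of item variances = 0.53 + 1.19 + 1.10 + 2.46 + 0.66 + 1.51 = 7.45
α = (k/(k−1))·(1 − sum of item variances/σ²_T) = (6/5)·(1 − 7.45/24.29) = 0.83

α = 0.83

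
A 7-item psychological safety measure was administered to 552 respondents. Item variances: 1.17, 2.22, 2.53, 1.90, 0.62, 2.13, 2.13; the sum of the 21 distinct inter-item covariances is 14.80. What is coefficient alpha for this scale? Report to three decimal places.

sum of item variances = 1.17 + 2.22 + 2.53 + 1.90 + 0.62 + 2.13 + 2.13 = 12.70
Sum of distinct covariances = 14.80
total variance = sum of item variances + 2·Σcov = 12.70 + 2 × 14.80 = 42.30
α = (7/6)·(1 − 12.70/42.30) = 0.816

α = 0.816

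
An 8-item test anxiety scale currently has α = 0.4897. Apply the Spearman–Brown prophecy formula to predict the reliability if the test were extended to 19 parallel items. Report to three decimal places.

predicted reliability = 0.695

Length factor m = 19/8 = 2.3750
α' = m·α / (1 + (m−1)·α)
   = 19/8 × 0.4897 / (1 + (19/8 − 1) × 0.4897)
   = 1.1630 / 1.6733 = 0.695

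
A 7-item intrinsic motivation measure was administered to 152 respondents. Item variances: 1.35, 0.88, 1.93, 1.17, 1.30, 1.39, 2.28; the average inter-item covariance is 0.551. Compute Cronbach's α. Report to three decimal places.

ΣVar(i) = 1.35 + 0.88 + 1.93 + 1.17 + 1.30 + 1.39 + 2.28 = 10.30
Sum of the 21 distinct covariances = 21 × 0.551 = 11.571
σ²_T = ΣVar(i) + 2·Σcov = 10.30 + 2 × 11.571 = 33.442
α = (7/6)·(1 − 10.30/33.442) = 0.807

α = 0.807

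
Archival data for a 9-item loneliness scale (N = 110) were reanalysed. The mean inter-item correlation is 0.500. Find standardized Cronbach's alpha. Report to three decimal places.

α = 0.900

Standardized α = k·r̄ / (1 + (k−1)·r̄) = 9 × 0.500 / (1 + 8 × 0.500)
  = 4.5000 / 5.0000 = 0.900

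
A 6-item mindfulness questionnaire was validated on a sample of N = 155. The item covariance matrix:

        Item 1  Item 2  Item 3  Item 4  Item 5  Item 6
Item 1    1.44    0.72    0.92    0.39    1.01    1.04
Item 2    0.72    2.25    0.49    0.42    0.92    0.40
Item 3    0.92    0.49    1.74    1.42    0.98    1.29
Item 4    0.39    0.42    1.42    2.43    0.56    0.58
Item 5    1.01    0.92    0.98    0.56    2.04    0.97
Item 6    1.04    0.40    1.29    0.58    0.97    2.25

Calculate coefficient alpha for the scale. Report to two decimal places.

sum of item variances = 1.44 + 2.25 + 1.74 + 2.43 + 2.04 + 2.25 = 12.15
Σ_{i<j} σ_ij = 12.11
σ²_total = 12.15 + 2 × 12.11 = 36.37
α = (k/(k−1))·(1 − sum of item variances/σ²_total) = (6/5)·(1 − 12.15/36.37) = 0.80

coefficient alpha = 0.80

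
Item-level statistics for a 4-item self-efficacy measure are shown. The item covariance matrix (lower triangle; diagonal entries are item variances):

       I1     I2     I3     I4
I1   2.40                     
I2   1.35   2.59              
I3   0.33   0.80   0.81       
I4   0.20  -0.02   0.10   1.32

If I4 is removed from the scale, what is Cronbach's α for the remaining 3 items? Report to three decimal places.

α = 0.691

Remaining items: I1, I2, I3 (k = 3).
sum of item variances = 2.40 + 2.59 + 0.81 = 5.80
σ²_T = 5.80 + 2 × 2.48 = 10.76
α (item deleted) = (3/2)·(1 − 5.80/10.76) = 0.691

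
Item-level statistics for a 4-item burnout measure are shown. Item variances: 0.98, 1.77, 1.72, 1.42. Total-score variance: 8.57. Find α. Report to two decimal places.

α = 0.42

sum of item variances = 0.98 + 1.77 + 1.72 + 1.42 = 5.89
α = (k/(k−1))·(1 − sum of item variances/total variance) = (4/3)·(1 − 5.89/8.57) = 0.42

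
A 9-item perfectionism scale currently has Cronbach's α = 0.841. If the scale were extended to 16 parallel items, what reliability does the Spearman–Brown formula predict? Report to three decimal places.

predicted reliability = 0.904

Length factor m = 16/9 = 1.7778
α' = m·α / (1 + (m−1)·α)
   = 16/9 × 0.841 / (1 + (16/9 − 1) × 0.841)
   = 1.4951 / 1.6541 = 0.904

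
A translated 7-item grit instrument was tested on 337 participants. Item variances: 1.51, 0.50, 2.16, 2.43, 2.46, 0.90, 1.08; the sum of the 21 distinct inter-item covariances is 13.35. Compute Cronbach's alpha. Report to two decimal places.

Cronbach's alpha = 0.83

ΣVar(i) = 1.51 + 0.50 + 2.16 + 2.43 + 2.46 + 0.90 + 1.08 = 11.04
Sum of distinct covariances = 13.35
Var(T) = ΣVar(i) + 2·Σcov = 11.04 + 2 × 13.35 = 37.74
α = (7/6)·(1 − 11.04/37.74) = 0.83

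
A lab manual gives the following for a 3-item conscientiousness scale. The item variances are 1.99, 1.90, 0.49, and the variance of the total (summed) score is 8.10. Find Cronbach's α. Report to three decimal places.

α = 0.689

Σσᵢ² = 1.99 + 1.90 + 0.49 = 4.38
α = (k/(k−1))·(1 − Σσᵢ²/Var(T)) = (3/2)·(1 − 4.38/8.10) = 0.689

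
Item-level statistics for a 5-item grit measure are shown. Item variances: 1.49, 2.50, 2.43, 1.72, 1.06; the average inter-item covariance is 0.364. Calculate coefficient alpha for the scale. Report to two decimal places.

coefficient alpha = 0.55

sum of item variances = 1.49 + 2.50 + 2.43 + 1.72 + 1.06 = 9.20
Sum of the 10 distinct covariances = 10 × 0.364 = 3.640
σ²_T = sum of item variances + 2·Σcov = 9.20 + 2 × 3.640 = 16.480
α = (5/4)·(1 − 9.20/16.480) = 0.55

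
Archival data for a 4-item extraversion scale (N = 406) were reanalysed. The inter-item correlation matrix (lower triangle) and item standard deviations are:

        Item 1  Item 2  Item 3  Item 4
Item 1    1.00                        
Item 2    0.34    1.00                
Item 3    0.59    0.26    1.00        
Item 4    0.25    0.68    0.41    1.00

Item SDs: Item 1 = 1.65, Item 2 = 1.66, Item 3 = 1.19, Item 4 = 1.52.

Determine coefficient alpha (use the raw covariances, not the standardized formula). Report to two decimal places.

Σσ²ᵢ = 1.65² + 1.66² + 1.19² + 1.52² = 9.2046
Covariances σ_ij = r_ij · s_i · s_j:
  σ(Item 1,Item 2) = 0.34 × 1.65 × 1.66 = 0.9313
  σ(Item 1,Item 3) = 0.59 × 1.65 × 1.19 = 1.1585
  σ(Item 1,Item 4) = 0.25 × 1.65 × 1.52 = 0.6270
  σ(Item 2,Item 3) = 0.26 × 1.66 × 1.19 = 0.5136
  σ(Item 2,Item 4) = 0.68 × 1.66 × 1.52 = 1.7158
  σ(Item 3,Item 4) = 0.41 × 1.19 × 1.52 = 0.7416
σ²_T = Σσ²ᵢ + 2·Σσ_ij = 9.2046 + 2 × 5.6878 = 20.5802
α = (4/3)·(1 − 9.2046/20.5802) = 0.74

α = 0.74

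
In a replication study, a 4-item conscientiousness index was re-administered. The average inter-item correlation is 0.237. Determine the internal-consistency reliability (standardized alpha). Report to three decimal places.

Standardized α = k·r̄ / (1 + (k−1)·r̄) = 4 × 0.237 / (1 + 3 × 0.237)
  = 0.9480 / 1.7110 = 0.554

standardized alpha = 0.554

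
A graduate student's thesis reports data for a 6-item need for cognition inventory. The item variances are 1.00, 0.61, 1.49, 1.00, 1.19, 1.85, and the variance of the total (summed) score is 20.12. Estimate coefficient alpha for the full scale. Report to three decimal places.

α = 0.774

Σσ²ᵢ = 1.00 + 0.61 + 1.49 + 1.00 + 1.19 + 1.85 = 7.14
α = (k/(k−1))·(1 − Σσ²ᵢ/σ²_total) = (6/5)·(1 − 7.14/20.12) = 0.774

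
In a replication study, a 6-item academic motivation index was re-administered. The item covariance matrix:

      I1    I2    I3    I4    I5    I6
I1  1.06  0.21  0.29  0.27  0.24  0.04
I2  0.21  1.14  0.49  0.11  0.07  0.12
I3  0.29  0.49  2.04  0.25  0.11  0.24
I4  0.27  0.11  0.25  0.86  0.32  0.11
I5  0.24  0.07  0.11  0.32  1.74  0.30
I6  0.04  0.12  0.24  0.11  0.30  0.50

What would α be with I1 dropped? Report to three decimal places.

Remaining items: I2, I3, I4, I5, I6 (k = 5).
Σσ²ᵢ = 1.14 + 2.04 + 0.86 + 1.74 + 0.50 = 6.28
σ²_total = 6.28 + 2 × 2.12 = 10.52
α (item deleted) = (5/4)·(1 − 6.28/10.52) = 0.504

α = 0.504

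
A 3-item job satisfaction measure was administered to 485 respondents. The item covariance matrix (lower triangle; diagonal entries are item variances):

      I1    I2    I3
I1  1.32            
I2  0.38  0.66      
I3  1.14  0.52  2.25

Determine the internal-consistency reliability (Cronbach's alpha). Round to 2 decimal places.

Cronbach's alpha = 0.74

Σσᵢ² = 1.32 + 0.66 + 2.25 = 4.23
Σ_{i<j} σ_ij = 2.04
σ²_T = 4.23 + 2 × 2.04 = 8.31
α = (k/(k−1))·(1 − Σσᵢ²/σ²_T) = (3/2)·(1 − 4.23/8.31) = 0.74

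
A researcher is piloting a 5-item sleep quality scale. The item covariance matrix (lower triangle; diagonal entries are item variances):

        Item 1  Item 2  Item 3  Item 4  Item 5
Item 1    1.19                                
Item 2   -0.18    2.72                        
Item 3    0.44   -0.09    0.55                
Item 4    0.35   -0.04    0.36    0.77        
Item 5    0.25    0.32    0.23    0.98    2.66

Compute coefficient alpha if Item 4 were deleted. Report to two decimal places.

α = 0.29

Remaining items: Item 1, Item 2, Item 3, Item 5 (k = 4).
sum of item variances = 1.19 + 2.72 + 0.55 + 2.66 = 7.12
σ²_total = 7.12 + 2 × 0.97 = 9.06
α (item deleted) = (4/3)·(1 − 7.12/9.06) = 0.29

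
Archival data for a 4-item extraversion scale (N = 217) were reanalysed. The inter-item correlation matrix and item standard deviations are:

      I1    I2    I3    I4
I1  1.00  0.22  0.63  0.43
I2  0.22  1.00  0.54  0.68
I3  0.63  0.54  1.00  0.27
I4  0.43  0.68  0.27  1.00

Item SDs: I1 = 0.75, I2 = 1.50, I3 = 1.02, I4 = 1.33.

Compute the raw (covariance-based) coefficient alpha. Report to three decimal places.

coefficient alpha = 0.758

Σσ²ᵢ = 0.75² + 1.50² + 1.02² + 1.33² = 5.6218
Covariances σ_ij = r_ij · s_i · s_j:
  σ(I1,I2) = 0.22 × 0.75 × 1.50 = 0.2475
  σ(I1,I3) = 0.63 × 0.75 × 1.02 = 0.4820
  σ(I1,I4) = 0.43 × 0.75 × 1.33 = 0.4289
  σ(I2,I3) = 0.54 × 1.50 × 1.02 = 0.8262
  σ(I2,I4) = 0.68 × 1.50 × 1.33 = 1.3566
  σ(I3,I4) = 0.27 × 1.02 × 1.33 = 0.3663
σ²_T = Σσ²ᵢ + 2·Σσ_ij = 5.6218 + 2 × 3.7075 = 13.0368
α = (4/3)·(1 − 5.6218/13.0368) = 0.758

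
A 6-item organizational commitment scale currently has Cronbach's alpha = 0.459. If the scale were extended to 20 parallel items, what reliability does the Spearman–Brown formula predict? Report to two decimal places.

Length factor m = 20/6 = 3.3333
α' = m·α / (1 + (m−1)·α)
   = 20/6 × 0.459 / (1 + (20/6 − 1) × 0.459)
   = 1.5300 / 2.0710 = 0.74

predicted reliability = 0.74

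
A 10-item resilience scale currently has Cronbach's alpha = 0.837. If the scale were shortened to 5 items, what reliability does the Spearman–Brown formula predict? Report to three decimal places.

Length factor m = 5/10 = 0.5000
α' = m·α / (1 − (1−m)·α)
   = 5/10 × 0.837 / (1 − (1 − 5/10) × 0.837)
   = 0.4185 / 0.5815 = 0.720

predicted reliability = 0.720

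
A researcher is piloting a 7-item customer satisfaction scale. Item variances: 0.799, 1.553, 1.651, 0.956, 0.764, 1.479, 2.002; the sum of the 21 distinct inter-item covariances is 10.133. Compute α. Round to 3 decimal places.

α = 0.802

ΣVar(i) = 0.799 + 1.553 + 1.651 + 0.956 + 0.764 + 1.479 + 2.002 = 9.204
Sum of distinct covariances = 10.133
Var(T) = ΣVar(i) + 2·Σcov = 9.204 + 2 × 10.133 = 29.470
α = (7/6)·(1 − 9.204/29.470) = 0.802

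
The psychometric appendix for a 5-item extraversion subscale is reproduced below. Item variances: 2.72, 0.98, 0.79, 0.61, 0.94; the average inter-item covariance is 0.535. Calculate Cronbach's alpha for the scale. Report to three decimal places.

α = 0.799

sum of item variances = 2.72 + 0.98 + 0.79 + 0.61 + 0.94 = 6.04
Sum of the 10 distinct covariances = 10 × 0.535 = 5.350
σ²_total = sum of item variances + 2·Σcov = 6.04 + 2 × 5.350 = 16.740
α = (5/4)·(1 − 6.04/16.740) = 0.799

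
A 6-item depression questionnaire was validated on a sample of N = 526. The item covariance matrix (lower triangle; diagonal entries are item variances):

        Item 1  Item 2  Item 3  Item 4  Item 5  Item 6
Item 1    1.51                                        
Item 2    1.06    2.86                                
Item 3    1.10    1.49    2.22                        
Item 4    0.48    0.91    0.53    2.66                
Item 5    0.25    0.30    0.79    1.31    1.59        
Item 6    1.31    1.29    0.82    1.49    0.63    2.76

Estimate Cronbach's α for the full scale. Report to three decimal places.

α = 0.803

Σσᵢ² = 1.51 + 2.86 + 2.22 + 2.66 + 1.59 + 2.76 = 13.60
Sum of off-diagonal covariances = 13.76
σ²_total = 13.60 + 2 × 13.76 = 41.12
α = (k/(k−1))·(1 − Σσᵢ²/σ²_total) = (6/5)·(1 − 13.60/41.12) = 0.803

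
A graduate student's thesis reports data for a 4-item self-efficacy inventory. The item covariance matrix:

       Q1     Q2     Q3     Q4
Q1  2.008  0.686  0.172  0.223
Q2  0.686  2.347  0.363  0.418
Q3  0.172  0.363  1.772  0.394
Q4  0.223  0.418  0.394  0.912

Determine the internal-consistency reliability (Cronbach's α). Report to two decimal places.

α = 0.52

ΣVar(i) = 2.008 + 2.347 + 1.772 + 0.912 = 7.039
Sum of off-diagonal covariances = 2.256
σ²_total = 7.039 + 2 × 2.256 = 11.551
α = (k/(k−1))·(1 − ΣVar(i)/σ²_total) = (4/3)·(1 − 7.039/11.551) = 0.52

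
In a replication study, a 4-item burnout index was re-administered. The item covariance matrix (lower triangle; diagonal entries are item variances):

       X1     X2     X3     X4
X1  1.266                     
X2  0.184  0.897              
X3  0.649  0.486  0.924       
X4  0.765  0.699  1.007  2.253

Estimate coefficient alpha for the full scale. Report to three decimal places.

α = 0.782

sum of item variances = 1.266 + 0.897 + 0.924 + 2.253 = 5.340
Sum of the distinct covariances = 3.790
total variance = 5.340 + 2 × 3.790 = 12.920
α = (k/(k−1))·(1 − sum of item variances/total variance) = (4/3)·(1 − 5.340/12.920) = 0.782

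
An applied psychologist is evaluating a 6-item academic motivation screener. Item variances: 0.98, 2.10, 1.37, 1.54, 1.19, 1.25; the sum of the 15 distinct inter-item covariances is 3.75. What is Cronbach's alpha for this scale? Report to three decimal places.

sum of item variances = 0.98 + 2.10 + 1.37 + 1.54 + 1.19 + 1.25 = 8.43
Sum of distinct covariances = 3.75
σ²_T = sum of item variances + 2·Σcov = 8.43 + 2 × 3.75 = 15.93
α = (6/5)·(1 − 8.43/15.93) = 0.565

α = 0.565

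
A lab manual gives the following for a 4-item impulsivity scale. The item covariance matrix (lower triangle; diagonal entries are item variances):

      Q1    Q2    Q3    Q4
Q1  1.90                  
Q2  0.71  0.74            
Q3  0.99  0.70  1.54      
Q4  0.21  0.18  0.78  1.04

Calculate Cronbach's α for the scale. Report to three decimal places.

Σσᵢ² = 1.90 + 0.74 + 1.54 + 1.04 = 5.22
Sum of the distinct covariances = 3.57
σ²_T = 5.22 + 2 × 3.57 = 12.36
α = (k/(k−1))·(1 − Σσᵢ²/σ²_T) = (4/3)·(1 − 5.22/12.36) = 0.770

α = 0.770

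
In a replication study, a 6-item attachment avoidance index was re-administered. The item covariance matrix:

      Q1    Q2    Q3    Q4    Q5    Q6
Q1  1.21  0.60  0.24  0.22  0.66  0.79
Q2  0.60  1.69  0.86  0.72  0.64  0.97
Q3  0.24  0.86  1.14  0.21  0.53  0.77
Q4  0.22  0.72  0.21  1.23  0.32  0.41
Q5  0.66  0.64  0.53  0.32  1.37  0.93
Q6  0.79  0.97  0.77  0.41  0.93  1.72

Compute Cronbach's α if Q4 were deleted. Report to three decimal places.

Cronbach's α = 0.828

Remaining items: Q1, Q2, Q3, Q5, Q6 (k = 5).
sum of item variances = 1.21 + 1.69 + 1.14 + 1.37 + 1.72 = 7.13
σ²_T = 7.13 + 2 × 6.99 = 21.11
α (item deleted) = (5/4)·(1 − 7.13/21.11) = 0.828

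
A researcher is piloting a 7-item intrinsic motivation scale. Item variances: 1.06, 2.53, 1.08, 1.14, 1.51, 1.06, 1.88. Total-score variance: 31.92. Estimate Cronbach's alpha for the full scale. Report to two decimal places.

Σσᵢ² = 1.06 + 2.53 + 1.08 + 1.14 + 1.51 + 1.06 + 1.88 = 10.26
α = (k/(k−1))·(1 − Σσᵢ²/Var(T)) = (7/6)·(1 − 10.26/31.92) = 0.79

α = 0.79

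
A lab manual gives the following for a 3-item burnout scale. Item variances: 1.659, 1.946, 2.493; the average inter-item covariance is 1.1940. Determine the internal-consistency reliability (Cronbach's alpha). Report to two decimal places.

α = 0.81

ΣVar(i) = 1.659 + 1.946 + 2.493 = 6.098
Sum of the 3 distinct covariances = 3 × 1.1940 = 3.5820
total variance = ΣVar(i) + 2·Σcov = 6.098 + 2 × 3.5820 = 13.2620
α = (3/2)·(1 − 6.098/13.2620) = 0.81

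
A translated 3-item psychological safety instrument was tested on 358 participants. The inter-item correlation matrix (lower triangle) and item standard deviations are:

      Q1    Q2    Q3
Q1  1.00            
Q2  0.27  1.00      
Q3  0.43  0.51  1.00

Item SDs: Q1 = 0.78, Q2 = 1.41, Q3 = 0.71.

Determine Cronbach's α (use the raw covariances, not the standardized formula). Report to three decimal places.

Σσ²ᵢ = 0.78² + 1.41² + 0.71² = 3.1006
Covariances σ_ij = r_ij · s_i · s_j:
  σ(Q1,Q2) = 0.27 × 0.78 × 1.41 = 0.2969
  σ(Q1,Q3) = 0.43 × 0.78 × 0.71 = 0.2381
  σ(Q2,Q3) = 0.51 × 1.41 × 0.71 = 0.5106
σ²_T = Σσ²ᵢ + 2·Σσ_ij = 3.1006 + 2 × 1.0456 = 5.1918
α = (3/2)·(1 − 3.1006/5.1918) = 0.604

Cronbach's α = 0.604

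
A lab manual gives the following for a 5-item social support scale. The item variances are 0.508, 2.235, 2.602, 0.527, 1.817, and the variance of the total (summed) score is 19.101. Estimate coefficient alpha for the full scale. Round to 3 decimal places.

α = 0.747

ΣVar(i) = 0.508 + 2.235 + 2.602 + 0.527 + 1.817 = 7.689
α = (k/(k−1))·(1 − ΣVar(i)/Var(T)) = (5/4)·(1 − 7.689/19.101) = 0.747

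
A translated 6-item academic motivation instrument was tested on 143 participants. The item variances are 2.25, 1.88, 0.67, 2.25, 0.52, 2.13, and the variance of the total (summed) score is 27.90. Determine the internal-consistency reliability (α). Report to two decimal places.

α = 0.78

Σσ²ᵢ = 2.25 + 1.88 + 0.67 + 2.25 + 0.52 + 2.13 = 9.70
α = (k/(k−1))·(1 − Σσ²ᵢ/σ²_total) = (6/5)·(1 − 9.70/27.90) = 0.78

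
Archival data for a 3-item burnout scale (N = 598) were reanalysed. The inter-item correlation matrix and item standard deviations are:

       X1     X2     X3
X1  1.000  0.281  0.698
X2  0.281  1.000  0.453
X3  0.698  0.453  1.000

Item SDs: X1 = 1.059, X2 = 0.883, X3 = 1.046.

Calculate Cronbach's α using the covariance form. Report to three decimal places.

Σσ²ᵢ = 1.059² + 0.883² + 1.046² = 2.9953
Covariances σ_ij = r_ij · s_i · s_j:
  σ(X1,X2) = 0.281 × 1.059 × 0.883 = 0.2628
  σ(X1,X3) = 0.698 × 1.059 × 1.046 = 0.7732
  σ(X2,X3) = 0.453 × 0.883 × 1.046 = 0.4184
σ²_T = Σσ²ᵢ + 2·Σσ_ij = 2.9953 + 2 × 1.4544 = 5.9041
α = (3/2)·(1 − 2.9953/5.9041) = 0.739

α = 0.739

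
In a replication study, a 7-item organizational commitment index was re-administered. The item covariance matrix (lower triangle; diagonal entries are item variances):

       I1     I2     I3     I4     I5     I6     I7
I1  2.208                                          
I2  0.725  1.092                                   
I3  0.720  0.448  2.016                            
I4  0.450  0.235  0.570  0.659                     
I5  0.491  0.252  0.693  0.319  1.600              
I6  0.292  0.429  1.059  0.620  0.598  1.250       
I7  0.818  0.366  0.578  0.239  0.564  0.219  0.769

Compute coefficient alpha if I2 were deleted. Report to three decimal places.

Remaining items: I1, I3, I4, I5, I6, I7 (k = 6).
Σσ²ᵢ = 2.208 + 2.016 + 0.659 + 1.600 + 1.250 + 0.769 = 8.502
total variance = 8.502 + 2 × 8.230 = 24.962
α (item deleted) = (6/5)·(1 − 8.502/24.962) = 0.791

α = 0.791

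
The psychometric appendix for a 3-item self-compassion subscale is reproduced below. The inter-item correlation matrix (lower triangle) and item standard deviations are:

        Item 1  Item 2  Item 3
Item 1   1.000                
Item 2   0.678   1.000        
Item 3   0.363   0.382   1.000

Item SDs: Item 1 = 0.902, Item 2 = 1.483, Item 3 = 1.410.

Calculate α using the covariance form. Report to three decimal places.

α = 0.696

Σσ²ᵢ = 0.902² + 1.483² + 1.410² = 5.0010
Covariances σ_ij = r_ij · s_i · s_j:
  σ(Item 1,Item 2) = 0.678 × 0.902 × 1.483 = 0.9069
  σ(Item 1,Item 3) = 0.363 × 0.902 × 1.410 = 0.4617
  σ(Item 2,Item 3) = 0.382 × 1.483 × 1.410 = 0.7988
σ²_T = Σσ²ᵢ + 2·Σσ_ij = 5.0010 + 2 × 2.1674 = 9.3358
α = (3/2)·(1 − 5.0010/9.3358) = 0.696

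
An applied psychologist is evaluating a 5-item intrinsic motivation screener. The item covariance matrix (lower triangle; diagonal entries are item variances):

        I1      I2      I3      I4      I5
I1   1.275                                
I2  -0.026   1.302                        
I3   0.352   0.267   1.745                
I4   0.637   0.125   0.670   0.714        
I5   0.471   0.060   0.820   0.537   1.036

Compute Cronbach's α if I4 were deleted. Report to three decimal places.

Remaining items: I1, I2, I3, I5 (k = 4).
ΣVar(i) = 1.275 + 1.302 + 1.745 + 1.036 = 5.358
σ²_total = 5.358 + 2 × 1.944 = 9.246
α (item deleted) = (4/3)·(1 − 5.358/9.246) = 0.561

Cronbach's α = 0.561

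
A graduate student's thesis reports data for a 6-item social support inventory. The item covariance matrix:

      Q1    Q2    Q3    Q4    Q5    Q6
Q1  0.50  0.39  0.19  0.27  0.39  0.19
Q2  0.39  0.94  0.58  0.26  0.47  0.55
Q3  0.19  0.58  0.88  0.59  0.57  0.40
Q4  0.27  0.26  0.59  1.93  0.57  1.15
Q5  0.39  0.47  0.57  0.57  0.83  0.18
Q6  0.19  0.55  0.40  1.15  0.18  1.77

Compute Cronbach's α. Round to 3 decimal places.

Σσ²ᵢ = 0.50 + 0.94 + 0.88 + 1.93 + 0.83 + 1.77 = 6.85
Sum of off-diagonal covariances = 6.75
Var(T) = 6.85 + 2 × 6.75 = 20.35
α = (k/(k−1))·(1 − Σσ²ᵢ/Var(T)) = (6/5)·(1 − 6.85/20.35) = 0.796

α = 0.796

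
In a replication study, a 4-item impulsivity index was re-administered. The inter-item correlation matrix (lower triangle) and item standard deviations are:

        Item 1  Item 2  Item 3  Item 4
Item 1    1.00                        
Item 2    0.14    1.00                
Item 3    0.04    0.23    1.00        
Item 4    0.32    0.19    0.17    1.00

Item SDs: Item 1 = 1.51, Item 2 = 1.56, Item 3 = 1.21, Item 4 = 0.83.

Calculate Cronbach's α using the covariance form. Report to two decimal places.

Σσ²ᵢ = 1.51² + 1.56² + 1.21² + 0.83² = 6.8667
Covariances σ_ij = r_ij · s_i · s_j:
  σ(Item 1,Item 2) = 0.14 × 1.51 × 1.56 = 0.3298
  σ(Item 1,Item 3) = 0.04 × 1.51 × 1.21 = 0.0731
  σ(Item 1,Item 4) = 0.32 × 1.51 × 0.83 = 0.4011
  σ(Item 2,Item 3) = 0.23 × 1.56 × 1.21 = 0.4341
  σ(Item 2,Item 4) = 0.19 × 1.56 × 0.83 = 0.2460
  σ(Item 3,Item 4) = 0.17 × 1.21 × 0.83 = 0.1707
σ²_T = Σσ²ᵢ + 2·Σσ_ij = 6.8667 + 2 × 1.6548 = 10.1763
α = (4/3)·(1 − 6.8667/10.1763) = 0.43

Cronbach's α = 0.43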